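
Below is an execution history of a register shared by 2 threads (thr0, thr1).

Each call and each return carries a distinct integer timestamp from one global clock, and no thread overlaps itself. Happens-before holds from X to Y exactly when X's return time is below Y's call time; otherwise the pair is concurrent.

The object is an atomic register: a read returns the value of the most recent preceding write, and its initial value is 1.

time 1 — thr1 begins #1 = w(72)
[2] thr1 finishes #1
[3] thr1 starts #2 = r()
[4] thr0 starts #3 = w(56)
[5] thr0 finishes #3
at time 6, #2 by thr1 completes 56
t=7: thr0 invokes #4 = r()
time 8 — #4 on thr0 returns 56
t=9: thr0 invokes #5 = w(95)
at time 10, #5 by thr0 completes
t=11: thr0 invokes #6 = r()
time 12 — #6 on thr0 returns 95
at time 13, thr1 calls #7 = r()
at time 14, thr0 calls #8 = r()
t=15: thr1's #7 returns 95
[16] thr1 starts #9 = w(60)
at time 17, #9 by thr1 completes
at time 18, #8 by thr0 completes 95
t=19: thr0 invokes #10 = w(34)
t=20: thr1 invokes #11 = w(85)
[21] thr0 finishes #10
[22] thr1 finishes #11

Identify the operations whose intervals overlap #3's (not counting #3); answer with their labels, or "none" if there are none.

#2

overlap test against #3 [4,5]: concurrent iff the interval meets 4..5
#1 [1,2]: before
#2 [3,6]: concurrent
#4 [7,8]: after
#5 [9,10]: after
#6 [11,12]: after
#7 [13,15]: after
#8 [14,18]: after
#9 [16,17]: after
#10 [19,21]: after
#11 [20,22]: after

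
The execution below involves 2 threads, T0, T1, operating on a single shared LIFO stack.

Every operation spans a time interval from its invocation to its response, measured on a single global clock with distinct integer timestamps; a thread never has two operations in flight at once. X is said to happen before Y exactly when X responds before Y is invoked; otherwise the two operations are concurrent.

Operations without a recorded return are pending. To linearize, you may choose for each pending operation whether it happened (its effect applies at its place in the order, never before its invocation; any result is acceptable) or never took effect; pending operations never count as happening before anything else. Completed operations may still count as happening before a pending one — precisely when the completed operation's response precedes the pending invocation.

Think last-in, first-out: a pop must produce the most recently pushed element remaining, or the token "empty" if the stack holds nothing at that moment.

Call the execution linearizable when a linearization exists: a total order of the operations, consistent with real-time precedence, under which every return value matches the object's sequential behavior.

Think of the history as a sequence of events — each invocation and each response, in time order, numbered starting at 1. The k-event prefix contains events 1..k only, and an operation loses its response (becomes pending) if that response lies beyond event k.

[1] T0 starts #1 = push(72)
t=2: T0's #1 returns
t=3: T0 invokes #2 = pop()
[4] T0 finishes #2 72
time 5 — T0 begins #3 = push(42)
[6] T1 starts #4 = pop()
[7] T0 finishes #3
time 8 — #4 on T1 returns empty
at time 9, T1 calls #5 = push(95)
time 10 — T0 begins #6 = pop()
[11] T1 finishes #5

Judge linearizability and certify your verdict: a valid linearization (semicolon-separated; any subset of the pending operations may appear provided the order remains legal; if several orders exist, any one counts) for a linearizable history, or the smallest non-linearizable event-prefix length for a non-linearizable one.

linearizable — witness: #1; #2; #4; #3; #5

1. #1 push(72), leaving stack <72>
2. #2 pop() → 72, leaving stack <>
3. #4 pop() → empty, leaving stack <>
4. #3 push(42), leaving stack <42>
5. #5 push(95), leaving stack <42,95>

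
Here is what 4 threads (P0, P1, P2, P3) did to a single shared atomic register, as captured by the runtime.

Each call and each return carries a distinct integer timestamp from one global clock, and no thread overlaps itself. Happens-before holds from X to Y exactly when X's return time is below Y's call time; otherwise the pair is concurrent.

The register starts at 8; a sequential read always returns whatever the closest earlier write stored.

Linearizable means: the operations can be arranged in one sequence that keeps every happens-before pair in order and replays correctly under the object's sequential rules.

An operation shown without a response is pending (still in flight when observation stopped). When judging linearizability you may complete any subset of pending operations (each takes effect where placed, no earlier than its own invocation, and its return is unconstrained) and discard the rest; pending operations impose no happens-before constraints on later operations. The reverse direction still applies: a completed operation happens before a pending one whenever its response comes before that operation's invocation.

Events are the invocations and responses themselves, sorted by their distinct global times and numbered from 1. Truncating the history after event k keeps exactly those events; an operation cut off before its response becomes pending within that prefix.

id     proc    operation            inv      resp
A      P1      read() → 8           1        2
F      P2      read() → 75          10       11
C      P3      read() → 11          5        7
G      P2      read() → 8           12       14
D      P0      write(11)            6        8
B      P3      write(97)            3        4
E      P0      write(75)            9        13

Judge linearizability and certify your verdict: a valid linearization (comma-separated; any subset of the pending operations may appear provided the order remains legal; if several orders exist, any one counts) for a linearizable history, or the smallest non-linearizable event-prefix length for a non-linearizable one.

not linearizable — minimal violating prefix: 14 events

through event 13 a valid linearization exists; event 14 (G responding at time 14) ends that
no legal order exists: 6 real-time-consistent candidates over 7 completed atomic register operations, all rejected
sample order A, B, C, D, E, F, G stalls at step 3 — C read() → 11 has no legal effect
sample order A, B, C, D, F, E, G stalls at step 3 — C read() → 11 has no legal effect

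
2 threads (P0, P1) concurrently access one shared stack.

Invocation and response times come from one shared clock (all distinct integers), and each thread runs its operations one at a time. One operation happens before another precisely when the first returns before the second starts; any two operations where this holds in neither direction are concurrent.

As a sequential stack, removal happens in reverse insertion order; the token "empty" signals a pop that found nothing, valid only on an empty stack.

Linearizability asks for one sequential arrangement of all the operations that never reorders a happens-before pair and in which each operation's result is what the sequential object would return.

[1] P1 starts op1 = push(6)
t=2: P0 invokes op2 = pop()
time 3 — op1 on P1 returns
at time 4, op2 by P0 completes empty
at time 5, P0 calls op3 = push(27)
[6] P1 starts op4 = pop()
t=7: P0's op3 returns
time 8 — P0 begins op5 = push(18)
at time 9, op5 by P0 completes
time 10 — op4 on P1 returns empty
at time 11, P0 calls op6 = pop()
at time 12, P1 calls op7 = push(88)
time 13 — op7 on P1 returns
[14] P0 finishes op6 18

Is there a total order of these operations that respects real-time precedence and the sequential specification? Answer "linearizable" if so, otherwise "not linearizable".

cut after 9 events: linearizable; cut after 10 events (op4 responds, time 10): not linearizable
no legal order exists: 6 real-time-consistent candidates over 5 completed stack operations, all rejected
one such order, op1, op2, op3, op4, op5, breaks at step 2 where op2 pop() → empty is illegal
one such order, op1, op2, op3, op5, op4, breaks at step 2 where op2 pop() → empty is illegal

not linearizable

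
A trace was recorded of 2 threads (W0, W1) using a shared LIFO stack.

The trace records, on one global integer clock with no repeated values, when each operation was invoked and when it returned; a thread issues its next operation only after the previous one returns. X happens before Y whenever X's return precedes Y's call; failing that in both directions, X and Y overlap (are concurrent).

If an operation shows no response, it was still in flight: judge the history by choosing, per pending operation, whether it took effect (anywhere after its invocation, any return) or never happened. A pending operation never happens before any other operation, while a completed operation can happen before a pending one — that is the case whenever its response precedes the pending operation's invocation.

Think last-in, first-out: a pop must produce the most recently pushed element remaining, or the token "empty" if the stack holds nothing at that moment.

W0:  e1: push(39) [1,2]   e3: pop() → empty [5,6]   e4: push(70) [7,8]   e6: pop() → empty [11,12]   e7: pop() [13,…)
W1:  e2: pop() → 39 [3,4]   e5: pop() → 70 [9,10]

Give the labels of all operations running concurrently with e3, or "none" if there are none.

concurrent with e3 ([5,6]): every op whose interval crosses 5..6
e1 [1,2]: before
e2 [3,4]: before
e4 [7,8]: after
e5 [9,10]: after
e6 [11,12]: after
e7 [13,…): after

none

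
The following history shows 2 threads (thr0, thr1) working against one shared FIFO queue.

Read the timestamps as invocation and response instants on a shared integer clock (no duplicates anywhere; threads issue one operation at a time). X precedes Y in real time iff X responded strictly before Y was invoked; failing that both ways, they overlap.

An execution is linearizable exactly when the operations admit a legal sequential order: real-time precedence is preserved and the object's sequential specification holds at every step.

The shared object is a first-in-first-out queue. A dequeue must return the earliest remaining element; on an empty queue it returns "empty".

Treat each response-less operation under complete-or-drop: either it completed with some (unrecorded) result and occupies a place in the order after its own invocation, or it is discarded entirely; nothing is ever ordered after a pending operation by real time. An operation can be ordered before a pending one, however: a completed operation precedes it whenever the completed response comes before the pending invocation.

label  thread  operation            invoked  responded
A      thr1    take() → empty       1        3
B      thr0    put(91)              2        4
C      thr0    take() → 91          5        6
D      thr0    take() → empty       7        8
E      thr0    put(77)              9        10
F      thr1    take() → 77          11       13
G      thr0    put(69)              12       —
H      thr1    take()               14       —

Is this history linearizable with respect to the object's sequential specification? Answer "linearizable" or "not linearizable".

linearizable

witness order: A, B, C, D, E, F
after step 1 (A take() → empty): queue <>
after step 2 (B put(91)): queue <91>
after step 3 (C take() → 91): queue <>
after step 4 (D take() → empty): queue <>
after step 5 (E put(77)): queue <77>
after step 6 (F take() → 77): queue <>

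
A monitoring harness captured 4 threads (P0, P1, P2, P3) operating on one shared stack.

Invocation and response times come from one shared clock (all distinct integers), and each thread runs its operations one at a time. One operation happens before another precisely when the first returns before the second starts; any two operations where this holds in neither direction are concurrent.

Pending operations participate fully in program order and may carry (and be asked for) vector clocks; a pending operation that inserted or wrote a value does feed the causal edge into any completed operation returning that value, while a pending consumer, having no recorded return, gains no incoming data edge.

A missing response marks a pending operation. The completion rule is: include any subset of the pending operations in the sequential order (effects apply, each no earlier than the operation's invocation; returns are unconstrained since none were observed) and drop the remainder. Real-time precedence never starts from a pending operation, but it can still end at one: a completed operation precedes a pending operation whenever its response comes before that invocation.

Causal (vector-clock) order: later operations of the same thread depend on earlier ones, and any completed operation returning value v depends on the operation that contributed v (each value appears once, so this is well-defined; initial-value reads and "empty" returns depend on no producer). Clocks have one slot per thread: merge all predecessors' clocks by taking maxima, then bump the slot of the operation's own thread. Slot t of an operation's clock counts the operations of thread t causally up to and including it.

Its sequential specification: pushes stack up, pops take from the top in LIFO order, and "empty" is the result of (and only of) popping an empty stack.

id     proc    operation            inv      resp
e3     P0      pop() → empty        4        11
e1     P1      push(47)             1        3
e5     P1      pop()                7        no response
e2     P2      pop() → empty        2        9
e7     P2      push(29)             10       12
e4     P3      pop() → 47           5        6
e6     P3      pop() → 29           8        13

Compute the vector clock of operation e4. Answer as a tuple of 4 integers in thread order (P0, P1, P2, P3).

(0, 1, 0, 1)

e2, invoked 2, has no incoming edges; only P2's bump applies → (0, 0, 1, 0)
e1, invoked 1, has no incoming edges; only P1's bump applies → (0, 1, 0, 0)
e3, invoked 4, has no incoming edges; only P0's bump applies → (1, 0, 0, 0)
invoked at 10, e7 merges VC(e2)=(0, 0, 1, 0) and bumps P2's slot → (0, 0, 2, 0)
invoked at 5, e4 merges VC(e1)=(0, 1, 0, 0) and bumps P3's slot → (0, 1, 0, 1)
invoked at 7, e5 merges VC(e1)=(0, 1, 0, 0) and bumps P1's slot → (0, 2, 0, 0)
invoked at 8, e6 merges VC(e4)=(0, 1, 0, 1), VC(e7)=(0, 0, 2, 0) and bumps P3's slot → (0, 1, 2, 2)
target: VC(e4) = (0, 1, 0, 1)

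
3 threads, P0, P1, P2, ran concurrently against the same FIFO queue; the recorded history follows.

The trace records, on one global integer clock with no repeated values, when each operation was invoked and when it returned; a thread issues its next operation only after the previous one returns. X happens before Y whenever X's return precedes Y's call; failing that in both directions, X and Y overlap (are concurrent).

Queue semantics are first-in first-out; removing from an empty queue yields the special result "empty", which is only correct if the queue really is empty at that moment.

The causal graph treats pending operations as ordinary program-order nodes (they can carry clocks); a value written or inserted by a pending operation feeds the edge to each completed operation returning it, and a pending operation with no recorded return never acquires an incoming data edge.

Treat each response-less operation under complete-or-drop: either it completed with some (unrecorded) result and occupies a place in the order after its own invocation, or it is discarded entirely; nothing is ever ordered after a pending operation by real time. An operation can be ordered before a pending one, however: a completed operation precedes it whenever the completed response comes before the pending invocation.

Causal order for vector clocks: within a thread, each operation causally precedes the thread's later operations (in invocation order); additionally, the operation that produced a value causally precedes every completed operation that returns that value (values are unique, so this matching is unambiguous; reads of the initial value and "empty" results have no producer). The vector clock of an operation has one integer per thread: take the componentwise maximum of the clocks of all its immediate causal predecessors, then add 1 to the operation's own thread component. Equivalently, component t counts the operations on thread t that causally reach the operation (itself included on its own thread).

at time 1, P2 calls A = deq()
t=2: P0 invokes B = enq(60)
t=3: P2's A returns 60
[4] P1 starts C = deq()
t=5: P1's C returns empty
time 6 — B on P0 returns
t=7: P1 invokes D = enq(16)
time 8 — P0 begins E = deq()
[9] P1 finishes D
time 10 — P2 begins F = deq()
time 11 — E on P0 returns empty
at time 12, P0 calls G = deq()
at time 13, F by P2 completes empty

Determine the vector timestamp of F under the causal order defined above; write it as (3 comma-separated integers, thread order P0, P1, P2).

root op C, invoked 4: fresh clock plus P1's own tick → (0, 1, 0)
root op B, invoked 2: fresh clock plus P0's own tick → (1, 0, 0)
D (invocation 7): componentwise max over VC(C)=(0, 1, 0), +1 at P1, giving (0, 2, 0)
A (invocation 1): componentwise max over VC(B)=(1, 0, 0), +1 at P2, giving (1, 0, 1)
E (invocation 8): componentwise max over VC(B)=(1, 0, 0), +1 at P0, giving (2, 0, 0)
F (invocation 10): componentwise max over VC(A)=(1, 0, 1), +1 at P2, giving (1, 0, 2)
G (invocation 12): componentwise max over VC(E)=(2, 0, 0), +1 at P0, giving (3, 0, 0)
target: VC(F) = (1, 0, 2)

(1, 0, 2)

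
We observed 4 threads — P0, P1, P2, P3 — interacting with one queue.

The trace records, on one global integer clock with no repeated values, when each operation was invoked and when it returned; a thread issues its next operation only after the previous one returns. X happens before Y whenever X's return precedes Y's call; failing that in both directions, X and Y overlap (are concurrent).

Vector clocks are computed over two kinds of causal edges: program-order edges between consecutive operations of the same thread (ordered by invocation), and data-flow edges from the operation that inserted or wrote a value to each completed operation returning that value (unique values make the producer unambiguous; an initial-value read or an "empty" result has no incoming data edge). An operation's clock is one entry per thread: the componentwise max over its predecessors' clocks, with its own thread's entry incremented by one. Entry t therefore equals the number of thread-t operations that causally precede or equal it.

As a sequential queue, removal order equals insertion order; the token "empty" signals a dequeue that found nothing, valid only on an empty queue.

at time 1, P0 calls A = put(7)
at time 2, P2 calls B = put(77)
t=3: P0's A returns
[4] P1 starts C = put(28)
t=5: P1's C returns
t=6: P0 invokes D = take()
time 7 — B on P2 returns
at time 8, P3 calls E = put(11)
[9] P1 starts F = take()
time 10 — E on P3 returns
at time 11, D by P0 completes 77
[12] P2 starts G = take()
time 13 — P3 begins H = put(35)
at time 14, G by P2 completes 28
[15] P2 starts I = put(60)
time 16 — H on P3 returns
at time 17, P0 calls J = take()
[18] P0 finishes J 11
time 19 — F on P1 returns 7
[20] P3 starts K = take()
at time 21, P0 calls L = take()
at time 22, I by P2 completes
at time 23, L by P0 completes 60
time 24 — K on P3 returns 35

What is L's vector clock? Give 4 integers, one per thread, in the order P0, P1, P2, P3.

root op E, invoked 8: fresh clock plus P3's own tick → (0, 0, 0, 1)
root op B, invoked 2: fresh clock plus P2's own tick → (0, 0, 1, 0)
root op C, invoked 4: fresh clock plus P1's own tick → (0, 1, 0, 0)
root op A, invoked 1: fresh clock plus P0's own tick → (1, 0, 0, 0)
from VC(E)=(0, 0, 0, 1), H (invoked 13) maxes components and bumps P3 → (0, 0, 0, 2)
from VC(H)=(0, 0, 0, 2), K (invoked 20) maxes components and bumps P3 → (0, 0, 0, 3)
from VC(B)=(0, 0, 1, 0), VC(C)=(0, 1, 0, 0), G (invoked 12) maxes components and bumps P2 → (0, 1, 2, 0)
from VC(A)=(1, 0, 0, 0), VC(C)=(0, 1, 0, 0), F (invoked 9) maxes components and bumps P1 → (1, 2, 0, 0)
from VC(A)=(1, 0, 0, 0), VC(B)=(0, 0, 1, 0), D (invoked 6) maxes components and bumps P0 → (2, 0, 1, 0)
from VC(G)=(0, 1, 2, 0), I (invoked 15) maxes components and bumps P2 → (0, 1, 3, 0)
from VC(D)=(2, 0, 1, 0), VC(E)=(0, 0, 0, 1), J (invoked 17) maxes components and bumps P0 → (3, 0, 1, 1)
from VC(I)=(0, 1, 3, 0), VC(J)=(3, 0, 1, 1), L (invoked 21) maxes components and bumps P0 → (4, 1, 3, 1)
target: VC(L) = (4, 1, 3, 1)

(4, 1, 3, 1)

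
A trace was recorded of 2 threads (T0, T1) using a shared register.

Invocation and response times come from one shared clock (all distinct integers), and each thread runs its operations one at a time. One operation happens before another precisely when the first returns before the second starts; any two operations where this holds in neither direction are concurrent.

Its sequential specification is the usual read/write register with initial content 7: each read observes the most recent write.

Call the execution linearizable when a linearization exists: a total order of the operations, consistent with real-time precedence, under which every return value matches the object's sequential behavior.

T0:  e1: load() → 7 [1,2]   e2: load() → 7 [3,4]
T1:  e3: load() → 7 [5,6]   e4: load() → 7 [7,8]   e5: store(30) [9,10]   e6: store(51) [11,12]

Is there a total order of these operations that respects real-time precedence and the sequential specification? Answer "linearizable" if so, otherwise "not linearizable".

linearizable

witness order: e1, e2, e3, e4, e5, e6
after step 1 (e1 load() → 7): value 7
after step 2 (e2 load() → 7): value 7
after step 3 (e3 load() → 7): value 7
after step 4 (e4 load() → 7): value 7
after step 5 (e5 store(30)): value 30
after step 6 (e6 store(51)): value 51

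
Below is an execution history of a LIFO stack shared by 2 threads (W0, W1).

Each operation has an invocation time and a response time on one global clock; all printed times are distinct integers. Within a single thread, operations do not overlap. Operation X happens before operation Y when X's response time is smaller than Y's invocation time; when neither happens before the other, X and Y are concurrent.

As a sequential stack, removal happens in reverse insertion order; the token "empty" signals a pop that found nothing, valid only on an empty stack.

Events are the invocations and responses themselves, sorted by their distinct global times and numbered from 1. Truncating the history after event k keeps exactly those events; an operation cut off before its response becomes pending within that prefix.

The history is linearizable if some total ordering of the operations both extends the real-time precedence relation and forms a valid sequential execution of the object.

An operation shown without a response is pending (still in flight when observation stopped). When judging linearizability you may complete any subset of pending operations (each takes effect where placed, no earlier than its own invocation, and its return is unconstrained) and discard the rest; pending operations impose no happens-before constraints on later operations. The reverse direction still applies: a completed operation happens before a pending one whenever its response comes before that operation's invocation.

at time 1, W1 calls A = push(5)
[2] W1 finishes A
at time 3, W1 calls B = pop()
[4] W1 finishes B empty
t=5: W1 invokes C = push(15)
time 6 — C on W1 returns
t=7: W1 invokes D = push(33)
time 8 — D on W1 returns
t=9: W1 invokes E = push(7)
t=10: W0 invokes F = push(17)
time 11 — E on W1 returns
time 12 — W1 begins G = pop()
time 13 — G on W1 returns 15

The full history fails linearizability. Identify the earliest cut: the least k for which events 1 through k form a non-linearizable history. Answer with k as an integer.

events 1..3 are linearizable, e.g. via A:
1. A push(5), leaving stack <5>
with event 4 included (B responding at time 4), all real-time-consistent orders fail
e.g. A, B: illegal at step 2, since B pop() → empty cannot apply there

4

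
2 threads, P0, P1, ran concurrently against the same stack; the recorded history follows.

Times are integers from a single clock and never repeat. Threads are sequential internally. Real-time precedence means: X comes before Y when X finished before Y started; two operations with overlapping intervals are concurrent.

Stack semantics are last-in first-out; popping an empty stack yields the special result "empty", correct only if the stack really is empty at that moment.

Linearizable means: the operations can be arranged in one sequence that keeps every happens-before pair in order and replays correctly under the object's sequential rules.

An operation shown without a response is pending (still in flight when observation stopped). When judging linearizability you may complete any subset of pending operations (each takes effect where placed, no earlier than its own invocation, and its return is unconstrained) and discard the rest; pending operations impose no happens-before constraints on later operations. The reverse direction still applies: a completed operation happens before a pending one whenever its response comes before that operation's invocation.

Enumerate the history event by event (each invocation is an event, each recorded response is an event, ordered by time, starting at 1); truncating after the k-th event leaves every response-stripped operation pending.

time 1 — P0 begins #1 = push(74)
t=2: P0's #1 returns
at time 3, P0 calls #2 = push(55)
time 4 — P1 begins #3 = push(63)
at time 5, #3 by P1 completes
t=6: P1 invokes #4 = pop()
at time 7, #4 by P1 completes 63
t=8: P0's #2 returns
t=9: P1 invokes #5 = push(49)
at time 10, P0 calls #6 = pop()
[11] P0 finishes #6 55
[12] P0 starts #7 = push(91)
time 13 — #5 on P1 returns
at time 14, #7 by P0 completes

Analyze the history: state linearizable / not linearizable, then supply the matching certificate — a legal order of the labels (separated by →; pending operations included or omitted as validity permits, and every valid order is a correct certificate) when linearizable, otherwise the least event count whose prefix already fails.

after step 1 (#1 push(74)): stack <74>
after step 2 (#2 push(55)): stack <74,55>
after step 3 (#3 push(63)): stack <74,55,63>
after step 4 (#4 pop() → 63): stack <74,55>
after step 5 (#6 pop() → 55): stack <74>
after step 6 (#5 push(49)): stack <74,49>
after step 7 (#7 push(91)): stack <74,49,91>

linearizable — witness: #1 → #2 → #3 → #4 → #6 → #5 → #7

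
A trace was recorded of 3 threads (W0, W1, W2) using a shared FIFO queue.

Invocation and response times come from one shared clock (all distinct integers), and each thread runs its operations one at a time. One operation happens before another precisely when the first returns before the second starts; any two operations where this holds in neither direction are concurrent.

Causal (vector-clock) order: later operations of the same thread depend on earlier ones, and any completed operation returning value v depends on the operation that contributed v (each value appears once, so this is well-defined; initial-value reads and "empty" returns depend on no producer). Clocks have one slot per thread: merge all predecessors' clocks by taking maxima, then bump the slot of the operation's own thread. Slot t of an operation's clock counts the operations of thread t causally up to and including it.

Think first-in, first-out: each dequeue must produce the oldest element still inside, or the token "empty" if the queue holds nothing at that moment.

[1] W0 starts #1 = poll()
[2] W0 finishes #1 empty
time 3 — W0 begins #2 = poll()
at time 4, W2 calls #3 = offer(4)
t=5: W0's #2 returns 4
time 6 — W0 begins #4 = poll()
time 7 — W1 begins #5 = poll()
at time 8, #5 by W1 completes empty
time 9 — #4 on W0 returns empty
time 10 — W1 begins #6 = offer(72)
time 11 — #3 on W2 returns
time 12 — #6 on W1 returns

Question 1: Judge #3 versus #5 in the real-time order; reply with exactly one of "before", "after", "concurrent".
#3 spans [4,11], #5 spans [7,8]
the intervals overlap in both directions

concurrent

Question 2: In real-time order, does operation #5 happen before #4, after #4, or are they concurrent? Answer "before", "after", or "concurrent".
#5 spans [7,8], #4 spans [6,9]
the intervals overlap in both directions

concurrent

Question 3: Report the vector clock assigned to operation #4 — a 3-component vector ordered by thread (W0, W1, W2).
#3 (invocation 4): nothing precedes it; W2's component alone gives (0, 0, 1)
#5 (invocation 7): nothing precedes it; W1's component alone gives (0, 1, 0)
#1 (invocation 1): nothing precedes it; W0's component alone gives (1, 0, 0)
merge at #6 (invoked 10): VC(#5)=(0, 1, 0), own-thread bump on W1 → (0, 2, 0)
merge at #2 (invoked 3): VC(#1)=(1, 0, 0), VC(#3)=(0, 0, 1), own-thread bump on W0 → (2, 0, 1)
merge at #4 (invoked 6): VC(#2)=(2, 0, 1), own-thread bump on W0 → (3, 0, 1)
target: VC(#4) = (3, 0, 1)

(3, 0, 1)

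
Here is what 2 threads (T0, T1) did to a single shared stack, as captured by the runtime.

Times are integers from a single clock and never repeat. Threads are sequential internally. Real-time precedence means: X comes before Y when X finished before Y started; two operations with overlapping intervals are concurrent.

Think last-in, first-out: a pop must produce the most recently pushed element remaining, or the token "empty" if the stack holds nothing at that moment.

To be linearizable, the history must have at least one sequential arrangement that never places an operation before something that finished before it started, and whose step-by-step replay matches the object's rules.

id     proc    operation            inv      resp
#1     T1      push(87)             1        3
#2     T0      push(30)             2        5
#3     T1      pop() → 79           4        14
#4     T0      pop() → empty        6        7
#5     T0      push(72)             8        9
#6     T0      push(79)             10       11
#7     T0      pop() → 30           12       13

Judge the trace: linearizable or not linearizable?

not linearizable

through event 6 a valid linearization exists; event 7 (#4 responding at time 7) ends that
the 3 completed operations admit 2 real-time orders; each fails the stack replay
no escape via the 1 pending operation (#3): every completion choice fails
e.g. #1, #2, #4 (pending dropped): illegal at step 3, since #4 pop() → empty cannot apply there
e.g. #2, #1, #4 (pending dropped): illegal at step 3, since #4 pop() → empty cannot apply there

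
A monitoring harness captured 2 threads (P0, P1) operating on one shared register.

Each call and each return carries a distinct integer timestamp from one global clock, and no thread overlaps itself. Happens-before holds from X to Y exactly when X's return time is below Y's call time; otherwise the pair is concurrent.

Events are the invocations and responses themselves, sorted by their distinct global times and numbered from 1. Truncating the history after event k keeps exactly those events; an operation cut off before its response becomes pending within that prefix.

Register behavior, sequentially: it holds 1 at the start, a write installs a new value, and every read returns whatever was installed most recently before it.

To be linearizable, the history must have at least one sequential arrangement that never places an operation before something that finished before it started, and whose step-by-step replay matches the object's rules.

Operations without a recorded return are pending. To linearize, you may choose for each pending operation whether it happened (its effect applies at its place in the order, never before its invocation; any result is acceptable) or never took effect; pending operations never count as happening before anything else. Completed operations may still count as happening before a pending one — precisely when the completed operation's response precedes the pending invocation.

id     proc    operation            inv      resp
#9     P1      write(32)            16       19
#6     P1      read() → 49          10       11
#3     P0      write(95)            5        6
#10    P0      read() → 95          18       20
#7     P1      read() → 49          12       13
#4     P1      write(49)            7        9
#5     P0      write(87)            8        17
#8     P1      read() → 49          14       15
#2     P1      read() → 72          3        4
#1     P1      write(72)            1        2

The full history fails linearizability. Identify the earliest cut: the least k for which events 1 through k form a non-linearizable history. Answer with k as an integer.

20

events 1..19 are still linearizable — one witness is #1, #2, #3, #4, #6, #7, #8, #5, #9:
1. #1 write(72), leaving value 72
2. #2 read() → 72, leaving value 72
3. #3 write(95), leaving value 95
4. #4 write(49), leaving value 49
5. #6 read() → 49, leaving value 49
6. #7 read() → 49, leaving value 49
7. #8 read() → 49, leaving value 49
8. #5 write(87), leaving value 87
9. #9 write(32), leaving value 32
at event 20 (#10's time-20 response) nothing linearizes any more
one such order, #1, #2, #3, #4, #5, #6, #7, #8, #9, #10, breaks at step 6 where #6 read() → 49 is illegal
one such order, #1, #2, #3, #4, #5, #6, #7, #8, #10, #9, breaks at step 6 where #6 read() → 49 is illegal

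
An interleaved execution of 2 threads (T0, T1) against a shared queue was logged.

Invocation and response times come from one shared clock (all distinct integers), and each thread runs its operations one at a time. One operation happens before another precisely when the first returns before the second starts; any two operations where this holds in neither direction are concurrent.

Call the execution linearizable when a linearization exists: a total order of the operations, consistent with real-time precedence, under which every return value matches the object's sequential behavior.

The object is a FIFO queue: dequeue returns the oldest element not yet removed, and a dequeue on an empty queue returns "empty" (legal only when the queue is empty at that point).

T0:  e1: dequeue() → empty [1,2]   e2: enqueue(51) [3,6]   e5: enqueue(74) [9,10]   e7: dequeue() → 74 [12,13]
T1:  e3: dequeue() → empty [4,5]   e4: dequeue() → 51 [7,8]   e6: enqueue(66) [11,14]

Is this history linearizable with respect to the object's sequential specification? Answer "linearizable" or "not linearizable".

linearizable

one valid linearization: e1, e3, e2, e4, e5, e6, e7
after step 1 (e1 dequeue() → empty): queue <>
after step 2 (e3 dequeue() → empty): queue <>
after step 3 (e2 enqueue(51)): queue <51>
after step 4 (e4 dequeue() → 51): queue <>
after step 5 (e5 enqueue(74)): queue <74>
after step 6 (e6 enqueue(66)): queue <74,66>
after step 7 (e7 dequeue() → 74): queue <66>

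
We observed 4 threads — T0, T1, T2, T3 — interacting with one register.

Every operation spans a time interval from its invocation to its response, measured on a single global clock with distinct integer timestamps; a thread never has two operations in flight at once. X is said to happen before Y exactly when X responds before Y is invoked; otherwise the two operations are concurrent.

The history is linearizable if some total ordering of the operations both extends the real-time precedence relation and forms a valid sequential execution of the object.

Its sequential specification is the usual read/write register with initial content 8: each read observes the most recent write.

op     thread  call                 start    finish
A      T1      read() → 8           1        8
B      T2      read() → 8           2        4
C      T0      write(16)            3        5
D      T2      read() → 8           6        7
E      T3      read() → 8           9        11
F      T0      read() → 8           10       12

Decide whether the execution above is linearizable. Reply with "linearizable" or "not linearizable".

cut after 6 events: linearizable; cut after 7 events (D responds, time 7): not linearizable
no legal order exists: 2 real-time-consistent candidates over 3 completed register operations, all rejected
completion choices over the 1 pending operation (A) were checked; none helps
e.g. B, C, D (pending dropped): illegal at step 3, since D read() → 8 cannot apply there
e.g. C, B, D (pending dropped): illegal at step 2, since B read() → 8 cannot apply there

not linearizable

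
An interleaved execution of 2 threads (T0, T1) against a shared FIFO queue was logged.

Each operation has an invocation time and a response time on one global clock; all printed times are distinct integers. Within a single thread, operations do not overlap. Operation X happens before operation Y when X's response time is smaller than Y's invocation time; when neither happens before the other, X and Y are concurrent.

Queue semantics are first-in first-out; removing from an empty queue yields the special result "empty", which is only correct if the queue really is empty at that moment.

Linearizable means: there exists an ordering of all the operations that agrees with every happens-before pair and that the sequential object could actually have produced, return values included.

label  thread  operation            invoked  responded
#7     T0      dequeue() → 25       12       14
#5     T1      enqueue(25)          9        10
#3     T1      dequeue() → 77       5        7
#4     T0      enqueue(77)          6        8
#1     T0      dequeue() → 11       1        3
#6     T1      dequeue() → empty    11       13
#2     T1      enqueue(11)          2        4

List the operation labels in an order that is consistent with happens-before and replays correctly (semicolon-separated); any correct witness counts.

step 1: #2 enqueue(11) — queue <11>
step 2: #1 dequeue() → 11 — queue <>
step 3: #4 enqueue(77) — queue <77>
step 4: #3 dequeue() → 77 — queue <>
step 5: #5 enqueue(25) — queue <25>
step 6: #7 dequeue() → 25 — queue <>
step 7: #6 dequeue() → empty — queue <>

#2; #1; #4; #3; #5; #7; #6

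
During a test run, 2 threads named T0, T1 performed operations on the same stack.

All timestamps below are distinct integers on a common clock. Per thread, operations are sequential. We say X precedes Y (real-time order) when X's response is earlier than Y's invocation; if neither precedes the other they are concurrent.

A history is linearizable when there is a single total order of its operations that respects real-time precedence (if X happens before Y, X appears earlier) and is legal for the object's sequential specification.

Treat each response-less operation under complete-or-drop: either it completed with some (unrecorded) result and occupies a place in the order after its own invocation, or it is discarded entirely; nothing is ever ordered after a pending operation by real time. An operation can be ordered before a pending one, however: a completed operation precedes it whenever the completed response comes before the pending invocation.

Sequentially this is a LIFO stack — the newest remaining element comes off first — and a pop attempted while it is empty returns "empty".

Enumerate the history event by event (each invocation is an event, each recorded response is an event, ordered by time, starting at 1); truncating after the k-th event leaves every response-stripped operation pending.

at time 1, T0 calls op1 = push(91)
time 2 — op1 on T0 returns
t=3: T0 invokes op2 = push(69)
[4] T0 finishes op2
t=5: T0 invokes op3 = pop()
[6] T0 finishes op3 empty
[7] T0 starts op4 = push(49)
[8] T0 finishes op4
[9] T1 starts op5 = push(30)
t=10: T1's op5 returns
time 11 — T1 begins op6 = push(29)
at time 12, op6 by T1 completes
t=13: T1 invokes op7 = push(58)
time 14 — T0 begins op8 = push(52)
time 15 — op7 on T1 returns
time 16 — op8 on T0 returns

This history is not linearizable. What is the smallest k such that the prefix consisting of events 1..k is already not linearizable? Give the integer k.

6

one valid order for events 1..5 is op1, op2:
1. op1 push(91), leaving stack <91>
2. op2 push(69), leaving stack <91,69>
adding event 6 (op3 responds at 6) leaves no legal real-time order
take op1, op2, op3: step 3 already fails, because op3 pop() → empty cannot occur there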